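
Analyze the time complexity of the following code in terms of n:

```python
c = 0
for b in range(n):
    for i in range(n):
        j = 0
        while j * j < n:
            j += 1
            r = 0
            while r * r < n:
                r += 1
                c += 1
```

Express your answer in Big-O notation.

Each loop level contributes: n × n × √n × √n. Multiplying the contributions gives O(n^3).

Answer: O(n^3)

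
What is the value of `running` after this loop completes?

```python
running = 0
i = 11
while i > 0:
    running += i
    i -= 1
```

Sum 11 down to 1
`running` takes the values: 0 → 11 → 21 → 30 → 38 → 45 → 51 → 56 → 60 → 63 → 65 → 66

Answer: 66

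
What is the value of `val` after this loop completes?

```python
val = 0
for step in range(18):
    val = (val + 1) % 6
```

Increment mod 6, 18 times = 0
`val` takes the values: 0 → 1 → 2 → 3 → 4 → 5 → 0 → 1 → 2 → 3 → 4 → 5 → 0 → 1 → 2 → 3 → 4 → 5 → 0

Answer: 0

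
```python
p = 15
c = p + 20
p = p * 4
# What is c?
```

Trace:
`p = 15` → p = 15
`c = p + 20` → c = 35
`p = p * 4` → p = 60
So c = 35

Answer: 35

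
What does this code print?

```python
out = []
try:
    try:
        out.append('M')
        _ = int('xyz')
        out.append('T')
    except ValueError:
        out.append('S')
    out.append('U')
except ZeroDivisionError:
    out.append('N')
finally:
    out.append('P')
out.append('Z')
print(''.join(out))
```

Execution trace: 'M' (inner try body) → 'S' (inner except ValueError) → 'U' (try body, no exception) → 'P' (finally) → 'Z' (after the try/except). Output: MSUPZ

Answer: MSUPZ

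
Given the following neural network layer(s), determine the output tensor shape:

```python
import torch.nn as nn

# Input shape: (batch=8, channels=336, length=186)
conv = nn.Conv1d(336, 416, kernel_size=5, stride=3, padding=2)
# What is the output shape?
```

Input: (8, 336, 186) -> Output: (8, 416, 62)

Answer: (8, 416, 62)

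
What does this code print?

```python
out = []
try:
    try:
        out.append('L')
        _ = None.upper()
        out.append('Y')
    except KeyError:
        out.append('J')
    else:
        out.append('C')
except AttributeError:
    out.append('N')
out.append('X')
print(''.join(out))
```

Execution trace: 'L' (try body) → 'N' (outer except AttributeError) → 'X' (after the try/except). Output: LNX

Answer: LNX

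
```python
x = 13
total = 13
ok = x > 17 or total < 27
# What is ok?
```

Trace:
`x = 13` → x = 13
`total = 13` → total = 13
`ok = x > 17 or total < 27` → ok = True
So ok = True

Answer: True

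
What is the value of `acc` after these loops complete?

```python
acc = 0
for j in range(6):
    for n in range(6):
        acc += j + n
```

Sum of all j+n for j,n in 6x6
`acc` takes the values: 0 → 1 → 3 → 6 → 10 → 15 → 16 → 18 → 21 → 25 → 30 → 36 → 38 → 41 → 45 → 50 → 56 → 63 → 66 → 70 → 75 → 81 → 88 → 96 → 100 → 105 → 111 → 118 → 126 → 135 → 140 → 146 → 153 → 161 → 170 → 180

Answer: 180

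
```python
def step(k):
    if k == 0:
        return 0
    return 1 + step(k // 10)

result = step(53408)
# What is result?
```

Count of digits of 53408: 5

Answer: 5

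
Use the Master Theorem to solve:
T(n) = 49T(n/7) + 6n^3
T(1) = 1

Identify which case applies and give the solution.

a=49, b=7, f(n)=6n^3. log_7(49) = 2. Since c=3 > 2 and the regularity condition holds (49(n/7)^3 = (49/7^3)n^3 with 49/7^3 < 1), Case 3 applies: T(n) = Θ(f(n)) = O(n^3).

Answer: O(n^3) - Case 3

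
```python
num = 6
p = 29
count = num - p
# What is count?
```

Trace:
`num = 6` → num = 6
`p = 29` → p = 29
`count = num - p` → count = -23
So count = -23

Answer: -23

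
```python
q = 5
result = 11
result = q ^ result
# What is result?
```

Trace:
`q = 5` → q = 5
`result = 11` → result = 11
`result = q ^ result` → result = 14
So result = 14

Answer: 14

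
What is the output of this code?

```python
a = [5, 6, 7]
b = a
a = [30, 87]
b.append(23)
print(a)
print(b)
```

Key concept: rebinding vs mutation: a is rebound to a new list, b still points at the original.
Step by step:
`a = [5, 6, 7]` → a = [5, 6, 7]
`b = a` → b = [5, 6, 7] (same object as a)
`a = [30, 87]` → a = [30, 87]
`b.append(23)` → b = [5, 6, 7, 23]
`print(a)` → prints [30, 87]
`print(b)` → prints [5, 6, 7, 23]

Answer:
[30, 87]
[5, 6, 7, 23]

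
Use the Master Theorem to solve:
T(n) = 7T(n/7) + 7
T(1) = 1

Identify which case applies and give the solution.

a=7, b=7, f(n)=7. log_7(7) = 1. Since c=0 < 1, Case 1 applies: T(n) = Θ(n^log_b(a)) = O(n).

Answer: O(n) - Case 1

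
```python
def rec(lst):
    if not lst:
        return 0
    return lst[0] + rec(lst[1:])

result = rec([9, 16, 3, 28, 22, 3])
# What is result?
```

9 + 16 + 3 + 28 + 22 + 3 + 0 = 81

Answer: 81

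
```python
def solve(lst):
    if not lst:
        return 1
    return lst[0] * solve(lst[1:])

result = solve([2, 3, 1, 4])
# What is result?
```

Product over [2, 3, 1, 4] = 2 * 3 * 1 * 4 = 24

Answer: 24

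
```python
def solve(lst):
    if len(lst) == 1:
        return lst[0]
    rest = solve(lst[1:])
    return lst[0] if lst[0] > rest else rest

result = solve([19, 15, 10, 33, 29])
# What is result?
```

Recursive max over [19, 15, 10, 33, 29] = 33

Answer: 33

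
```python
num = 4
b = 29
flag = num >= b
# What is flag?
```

Trace:
`num = 4` → num = 4
`b = 29` → b = 29
`flag = num >= b` → flag = False
So flag = False

Answer: False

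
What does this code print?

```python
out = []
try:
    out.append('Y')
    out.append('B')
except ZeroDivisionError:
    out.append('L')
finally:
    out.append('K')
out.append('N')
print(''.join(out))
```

Execution trace: 'Y' (try body) → 'B' (try body, no exception) → 'K' (finally) → 'N' (after the try/except). Output: YBKN

Answer: YBKN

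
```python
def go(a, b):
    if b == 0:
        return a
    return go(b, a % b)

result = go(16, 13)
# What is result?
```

go(16, 13) -> go(13, 3) -> go(3, 1) -> go(1, 0) -> 1

Answer: 1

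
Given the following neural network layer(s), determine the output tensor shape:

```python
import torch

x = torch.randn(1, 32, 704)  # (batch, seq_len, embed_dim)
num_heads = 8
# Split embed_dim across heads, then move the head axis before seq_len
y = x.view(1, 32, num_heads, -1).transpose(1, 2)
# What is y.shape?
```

Input: (1, 32, 704) -> head_dim = 704 // 8 = 88; after view: (1, 32, 8, 88) -> after transpose(1, 2): (1, 8, 32, 88) -> Output: (1, 8, 32, 88)

Answer: (1, 8, 32, 88)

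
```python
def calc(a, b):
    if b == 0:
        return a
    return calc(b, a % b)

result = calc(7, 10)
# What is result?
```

calc(7, 10) -> calc(10, 7) -> calc(7, 3) -> calc(3, 1) -> calc(1, 0) -> 1

Answer: 1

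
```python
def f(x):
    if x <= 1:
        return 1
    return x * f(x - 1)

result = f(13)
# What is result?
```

f(13) = 13 * 12 * 11 * 10 * 9 * 8 * 7 * 6 * 5 * 4 * 3 * 2 * 1 = 6227020800

Answer: 6227020800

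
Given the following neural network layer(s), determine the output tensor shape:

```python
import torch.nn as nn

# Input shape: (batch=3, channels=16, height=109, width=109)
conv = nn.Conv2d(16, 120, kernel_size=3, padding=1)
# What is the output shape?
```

Input: (3, 16, 109, 109) -> Output: (3, 120, 109, 109)

Answer: (3, 120, 109, 109)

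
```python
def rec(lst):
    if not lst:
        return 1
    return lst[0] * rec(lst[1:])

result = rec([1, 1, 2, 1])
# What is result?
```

Product over [1, 1, 2, 1] = 1 * 1 * 2 * 1 = 2

Answer: 2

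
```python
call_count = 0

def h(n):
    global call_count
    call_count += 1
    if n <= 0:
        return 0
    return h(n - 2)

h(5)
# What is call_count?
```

Linear recursion stepping by 2: 4 calls from n=5 down to ≤0.

Answer: 4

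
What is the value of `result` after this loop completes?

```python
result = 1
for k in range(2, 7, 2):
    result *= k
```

Product of even numbers 2 to 6
`result` takes the values: 1 → 2 → 8 → 48

Answer: 48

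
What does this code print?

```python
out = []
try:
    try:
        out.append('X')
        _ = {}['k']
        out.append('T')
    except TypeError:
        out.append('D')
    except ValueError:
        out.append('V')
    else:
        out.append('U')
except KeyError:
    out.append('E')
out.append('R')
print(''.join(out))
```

Execution trace: 'X' (try body) → 'E' (outer except KeyError) → 'R' (after the try/except). Output: XER

Answer: XER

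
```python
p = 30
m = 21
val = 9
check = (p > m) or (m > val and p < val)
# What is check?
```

Trace:
`p = 30` → p = 30
`m = 21` → m = 21
`val = 9` → val = 9
`check = (p > m) or (m > val and p < val)` → check = True
So check = True

Answer: True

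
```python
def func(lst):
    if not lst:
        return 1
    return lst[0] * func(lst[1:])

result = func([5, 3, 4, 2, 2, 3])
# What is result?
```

Product over [5, 3, 4, 2, 2, 3] = 5 * 3 * 4 * 2 * 2 * 3 = 720

Answer: 720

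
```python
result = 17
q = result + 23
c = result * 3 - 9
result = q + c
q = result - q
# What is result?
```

Trace:
`result = 17` → result = 17
`q = result + 23` → q = 40
`c = result * 3 - 9` → c = 42
`result = q + c` → result = 82
`q = result - q` → q = 42
So result = 82

Answer: 82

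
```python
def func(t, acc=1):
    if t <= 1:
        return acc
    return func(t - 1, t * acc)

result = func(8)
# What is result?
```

Accumulator trace (n, acc): (8, 1) -> (7, 8) -> (6, 56) -> (5, 336) -> (4, 1680) -> (3, 6720) -> (2, 20160) -> (1, 40320) -> return 40320

Answer: 40320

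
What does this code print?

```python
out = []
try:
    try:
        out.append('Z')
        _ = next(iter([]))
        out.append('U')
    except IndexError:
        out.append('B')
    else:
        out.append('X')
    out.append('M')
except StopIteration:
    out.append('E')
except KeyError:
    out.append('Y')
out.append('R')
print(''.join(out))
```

Execution trace: 'Z' (inner try body) → 'E' (except StopIteration) → 'R' (after the try/except). Output: ZER

Answer: ZER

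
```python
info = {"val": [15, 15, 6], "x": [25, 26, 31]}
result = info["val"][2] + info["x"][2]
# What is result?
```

Trace:
`info = {"val": [15, 15, 6], "x": [25, 26, 31]}` → info = {'val': [15, 15, 6], 'x': [25, 26, 31]}
`result = info["val"][2] + info["x"][2]` → result = 37
So result = 37

Answer: 37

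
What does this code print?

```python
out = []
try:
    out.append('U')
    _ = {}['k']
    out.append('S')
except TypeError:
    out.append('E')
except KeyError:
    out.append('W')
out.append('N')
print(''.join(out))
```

Execution trace: 'U' (try body) → 'W' (except KeyError) → 'N' (after the try/except). Output: UWN

Answer: UWN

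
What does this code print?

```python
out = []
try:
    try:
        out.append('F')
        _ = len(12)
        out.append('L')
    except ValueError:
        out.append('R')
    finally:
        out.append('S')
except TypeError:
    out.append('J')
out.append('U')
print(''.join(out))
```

Execution trace: 'F' (try body) → 'S' (finally) → 'J' (outer except TypeError) → 'U' (after the try/except). Output: FSJU

Answer: FSJU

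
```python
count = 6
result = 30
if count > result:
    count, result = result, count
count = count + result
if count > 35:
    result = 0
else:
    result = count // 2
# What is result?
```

Trace:
`count = 6` → count = 6
`result = 30` → result = 30
`if count > result: ...` → count > result is False → no variable changes
`count = count + result` → count = 36
`if count > 35: ...` → count > 35 is True → result = 0
So result = 0

Answer: 0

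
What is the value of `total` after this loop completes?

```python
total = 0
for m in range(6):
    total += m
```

Sum of 0 to 5 = 15
`total` takes the values: 0 → 1 → 3 → 6 → 10 → 15

Answer: 15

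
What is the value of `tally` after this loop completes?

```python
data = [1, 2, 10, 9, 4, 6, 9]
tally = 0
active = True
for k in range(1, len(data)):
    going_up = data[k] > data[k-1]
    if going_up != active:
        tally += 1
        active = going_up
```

Count direction changes in [1, 2, 10, 9, 4, 6, 9]
`tally` takes the values: 0 → 1 → 2

Answer: 2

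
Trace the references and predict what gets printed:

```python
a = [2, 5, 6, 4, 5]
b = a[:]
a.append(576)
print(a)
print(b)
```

Key concept: slice [:] creates copy.
Step by step:
`a = [2, 5, 6, 4, 5]` → a = [2, 5, 6, 4, 5]
`b = a[:]` → b = [2, 5, 6, 4, 5]
`a.append(576)` → a = [2, 5, 6, 4, 5, 576]
`print(a)` → prints [2, 5, 6, 4, 5, 576]
`print(b)` → prints [2, 5, 6, 4, 5]

Answer:
[2, 5, 6, 4, 5, 576]
[2, 5, 6, 4, 5]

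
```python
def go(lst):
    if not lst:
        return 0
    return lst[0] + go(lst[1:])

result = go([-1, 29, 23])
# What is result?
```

(-1) + 29 + 23 + 0 = 51

Answer: 51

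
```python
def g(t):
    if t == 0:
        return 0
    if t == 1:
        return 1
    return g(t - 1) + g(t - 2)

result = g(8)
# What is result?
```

Build up from base cases: g(0)=0, g(1)=1, g(2)=1, g(3)=2, g(4)=3, g(5)=5, g(6)=8, ..., g(8)=21

Answer: 21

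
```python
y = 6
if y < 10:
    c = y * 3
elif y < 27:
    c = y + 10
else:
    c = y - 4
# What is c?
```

Trace:
`y = 6` → y = 6
`if y < 10: ...` → y < 10 is True → c = 18
So c = 18

Answer: 18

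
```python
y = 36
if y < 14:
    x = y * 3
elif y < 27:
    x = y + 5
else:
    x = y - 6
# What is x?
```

Trace:
`y = 36` → y = 36
`if y < 14: ...` → y < 14 is False, y < 27 is False, take else branch → x = 30
So x = 30

Answer: 30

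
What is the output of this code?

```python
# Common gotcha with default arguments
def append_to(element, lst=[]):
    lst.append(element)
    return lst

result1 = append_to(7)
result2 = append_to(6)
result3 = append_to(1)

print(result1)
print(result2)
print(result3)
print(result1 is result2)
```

Key concept: mutable default argument gotcha.
Step by step:
`result1 = append_to(7)` → result1 = [7]
`result2 = append_to(6)` → result1 = [7, 6] (same object as result2); result2 = [7, 6] (same object as result1)
`result3 = append_to(1)` → result1 = [7, 6, 1] (same object as result2, result3); result2 = [7, 6, 1] (same object as result1, result3); result3 = [7, 6, 1] (same object as result1, result2)
`print(result1)` → prints [7, 6, 1]
`print(result2)` → prints [7, 6, 1]
`print(result3)` → prints [7, 6, 1]
`print(result1 is result2)` → prints True

Answer:
[7, 6, 1]
[7, 6, 1]
[7, 6, 1]
True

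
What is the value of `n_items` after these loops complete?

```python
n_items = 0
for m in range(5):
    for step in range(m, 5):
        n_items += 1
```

Upper triangle: 5 + 4 + ... + 1
`n_items` takes the values: 0 → 1 → 2 → 3 → 4 → 5 → 6 → 7 → 8 → 9 → 10 → 11 → 12 → 13 → 14 → 15

Answer: 15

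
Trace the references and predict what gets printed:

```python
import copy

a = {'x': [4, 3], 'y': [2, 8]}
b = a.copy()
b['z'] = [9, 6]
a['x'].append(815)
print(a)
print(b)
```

Key concept: shallow copy of dict with mutable values.
Step by step:
`a = {'x': [4, 3], 'y': [2, 8]}` → a = {'x': [4, 3], 'y': [2, 8]}
`b = a.copy()` → b = {'x': [4, 3], 'y': [2, 8]}
`b['z'] = [9, 6]` → b = {'x': [4, 3], 'y': [2, 8], 'z': [9, 6]}
`a['x'].append(815)` → a = {'x': [4, 3, 815], 'y': [2, 8]}; b = {'x': [4, 3, 815], 'y': [2, 8], 'z': [9, 6]}
`print(a)` → prints {'x': [4, 3, 815], 'y': [2, 8]}
`print(b)` → prints {'x': [4, 3, 815], 'y': [2, 8], 'z': [9, 6]}

Answer:
{'x': [4, 3, 815], 'y': [2, 8]}
{'x': [4, 3, 815], 'y': [2, 8], 'z': [9, 6]}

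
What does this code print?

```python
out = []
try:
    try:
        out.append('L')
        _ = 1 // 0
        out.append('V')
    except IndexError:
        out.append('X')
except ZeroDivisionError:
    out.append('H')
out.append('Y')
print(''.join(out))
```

Execution trace: 'L' (try body) → 'H' (outer except ZeroDivisionError) → 'Y' (after the try/except). Output: LHY

Answer: LHY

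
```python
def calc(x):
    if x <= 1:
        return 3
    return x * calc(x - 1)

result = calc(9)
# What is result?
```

calc(9) = 9 * 8 * 7 * 6 * 5 * 4 * 3 * 2 * 3 = 1088640

Answer: 1088640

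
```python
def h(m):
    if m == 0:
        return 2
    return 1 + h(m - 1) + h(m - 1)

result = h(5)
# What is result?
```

h(m) = 1 + 2·h(m-1), h(0)=2. Closed form: (2+1)·2^5 - 1 = 95.

Answer: 95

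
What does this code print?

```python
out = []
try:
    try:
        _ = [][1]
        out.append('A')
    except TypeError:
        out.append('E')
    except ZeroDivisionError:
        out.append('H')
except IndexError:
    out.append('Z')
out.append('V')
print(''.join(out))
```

Execution trace: 'Z' (outer except IndexError) → 'V' (after the try/except). Output: ZV

Answer: ZV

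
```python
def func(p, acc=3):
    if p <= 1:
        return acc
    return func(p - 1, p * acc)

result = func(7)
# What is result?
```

Accumulator trace (n, acc): (7, 3) -> (6, 21) -> (5, 126) -> (4, 630) -> (3, 2520) -> (2, 7560) -> (1, 15120) -> return 15120

Answer: 15120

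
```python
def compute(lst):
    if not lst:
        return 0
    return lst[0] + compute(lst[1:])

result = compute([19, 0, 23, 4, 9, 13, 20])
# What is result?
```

19 + 0 + 23 + 4 + 9 + 13 + 20 + 0 = 88

Answer: 88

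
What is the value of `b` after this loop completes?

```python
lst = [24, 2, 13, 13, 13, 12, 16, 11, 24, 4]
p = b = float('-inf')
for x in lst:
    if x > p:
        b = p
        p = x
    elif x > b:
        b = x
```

Second largest (with repeats) in [24, 2, 13, 13, 13, 12, 16, 11, 24, 4]
`b` takes the values: -inf → 2 → 13 → 16 → 24

Answer: 24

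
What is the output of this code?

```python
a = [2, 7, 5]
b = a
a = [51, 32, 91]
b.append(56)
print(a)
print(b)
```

Key concept: rebinding vs mutation: a is rebound to a new list, b still points at the original.
Step by step:
`a = [2, 7, 5]` → a = [2, 7, 5]
`b = a` → b = [2, 7, 5] (same object as a)
`a = [51, 32, 91]` → a = [51, 32, 91]
`b.append(56)` → b = [2, 7, 5, 56]
`print(a)` → prints [51, 32, 91]
`print(b)` → prints [2, 7, 5, 56]

Answer:
[51, 32, 91]
[2, 7, 5, 56]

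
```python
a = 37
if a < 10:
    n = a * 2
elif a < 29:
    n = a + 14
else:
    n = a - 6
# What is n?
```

Trace:
`a = 37` → a = 37
`if a < 10: ...` → a < 10 is False, a < 29 is False, take else branch → n = 31
So n = 31

Answer: 31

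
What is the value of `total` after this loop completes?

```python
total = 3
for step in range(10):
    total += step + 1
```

Start at 3, add 1 to 10 = 58
`total` takes the values: 3 → 4 → 6 → 9 → 13 → 18 → 24 → 31 → 39 → 48 → 58

Answer: 58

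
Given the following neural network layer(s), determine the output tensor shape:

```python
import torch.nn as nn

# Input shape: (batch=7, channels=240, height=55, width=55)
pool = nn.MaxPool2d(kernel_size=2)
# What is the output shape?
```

Input: (7, 240, 55, 55) -> Output: (7, 240, 27, 27)

Answer: (7, 240, 27, 27)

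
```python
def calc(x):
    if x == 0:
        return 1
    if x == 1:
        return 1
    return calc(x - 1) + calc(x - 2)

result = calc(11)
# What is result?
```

Build up from base cases: calc(0)=1, calc(1)=1, calc(2)=2, calc(3)=3, calc(4)=5, calc(5)=8, calc(6)=13, ..., calc(11)=144

Answer: 144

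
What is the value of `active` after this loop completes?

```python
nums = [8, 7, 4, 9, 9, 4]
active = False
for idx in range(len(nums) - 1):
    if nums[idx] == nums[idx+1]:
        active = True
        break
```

Check consecutive duplicates in [8, 7, 4, 9, 9, 4]
`active` takes the values: False → True

Answer: True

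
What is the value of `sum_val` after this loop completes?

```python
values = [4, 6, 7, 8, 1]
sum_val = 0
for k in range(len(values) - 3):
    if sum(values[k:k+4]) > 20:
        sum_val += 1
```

Count windows with sum > 20
`sum_val` takes the values: 0 → 1 → 2

Answer: 2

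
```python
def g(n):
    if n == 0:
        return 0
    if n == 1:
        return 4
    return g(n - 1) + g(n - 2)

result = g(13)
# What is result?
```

Build up from base cases: g(0)=0, g(1)=4, g(2)=4, g(3)=8, g(4)=12, g(5)=20, g(6)=32, ..., g(13)=932

Answer: 932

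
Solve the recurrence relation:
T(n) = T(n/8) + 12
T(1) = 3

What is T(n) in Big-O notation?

Each step divides n by 8 and adds 12. After log_8(n) steps we reach T(1)=3. So T(n) = 12·log_8(n) + 3 = O(log n).

Answer: O(log n)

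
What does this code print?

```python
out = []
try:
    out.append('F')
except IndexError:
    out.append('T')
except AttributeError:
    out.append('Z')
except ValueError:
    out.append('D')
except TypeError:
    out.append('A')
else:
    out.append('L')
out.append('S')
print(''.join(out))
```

Execution trace: 'F' (try body, no exception) → 'L' (else) → 'S' (after the try/except). Output: FLS

Answer: FLS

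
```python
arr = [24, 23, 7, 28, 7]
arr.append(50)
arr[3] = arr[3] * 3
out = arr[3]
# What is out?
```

Trace:
`arr = [24, 23, 7, 28, 7]` → arr = [24, 23, 7, 28, 7]
`arr.append(50)` → arr = [24, 23, 7, 28, 7, 50]
`arr[3] = arr[3] * 3` → arr = [24, 23, 7, 84, 7, 50]
`out = arr[3]` → out = 84
So out = 84

Answer: 84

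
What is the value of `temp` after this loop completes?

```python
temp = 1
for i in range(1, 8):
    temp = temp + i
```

Start at 1, add 1 through 7
`temp` takes the values: 1 → 2 → 4 → 7 → 11 → 16 → 22 → 29

Answer: 29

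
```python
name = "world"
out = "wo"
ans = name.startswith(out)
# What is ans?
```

Trace:
`name = "world"` → name = 'world'
`out = "wo"` → out = 'wo'
`ans = name.startswith(out)` → ans = True
So ans = True

Answer: True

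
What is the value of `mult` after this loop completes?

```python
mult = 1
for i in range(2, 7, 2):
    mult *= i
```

Product of even numbers 2 to 6
`mult` takes the values: 1 → 2 → 8 → 48

Answer: 48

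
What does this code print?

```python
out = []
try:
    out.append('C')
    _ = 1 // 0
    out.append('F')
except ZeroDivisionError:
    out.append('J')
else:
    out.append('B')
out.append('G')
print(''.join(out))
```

Execution trace: 'C' (try body) → 'J' (except ZeroDivisionError) → 'G' (after the try/except). Output: CJG

Answer: CJG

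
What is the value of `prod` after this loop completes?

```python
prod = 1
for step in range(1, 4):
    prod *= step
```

3! = 6
`prod` takes the values: 1 → 2 → 6

Answer: 6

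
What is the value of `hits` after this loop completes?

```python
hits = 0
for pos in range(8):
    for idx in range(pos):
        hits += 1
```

Triangle number: 0+1+2+...+7
`hits` takes the values: 0 → 1 → 2 → 3 → 4 → 5 → 6 → 7 → 8 → 9 → 10 → 11 → 12 → 13 → 14 → 15 → 16 → 17 → 18 → 19 → 20 → 21 → 22 → 23 → 24 → 25 → 26 → 27 → 28

Answer: 28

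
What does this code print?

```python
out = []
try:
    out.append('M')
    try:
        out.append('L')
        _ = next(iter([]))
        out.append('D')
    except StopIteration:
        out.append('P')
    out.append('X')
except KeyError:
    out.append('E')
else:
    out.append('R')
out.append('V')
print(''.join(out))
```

Execution trace: 'M' (try body) → 'L' (inner try body) → 'P' (inner except StopIteration) → 'X' (try body, no exception) → 'R' (else) → 'V' (after the try/except). Output: MLPXRV

Answer: MLPXRV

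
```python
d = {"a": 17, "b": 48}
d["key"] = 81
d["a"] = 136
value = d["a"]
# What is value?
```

Trace:
`d = {"a": 17, "b": 48}` → d = {'a': 17, 'b': 48}
`d["key"] = 81` → d = {'a': 17, 'b': 48, 'key': 81}
`d["a"] = 136` → d = {'a': 136, 'b': 48, 'key': 81}
`value = d["a"]` → value = 136
So value = 136

Answer: 136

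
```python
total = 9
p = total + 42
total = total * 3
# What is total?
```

Trace:
`total = 9` → total = 9
`p = total + 42` → p = 51
`total = total * 3` → total = 27
So total = 27

Answer: 27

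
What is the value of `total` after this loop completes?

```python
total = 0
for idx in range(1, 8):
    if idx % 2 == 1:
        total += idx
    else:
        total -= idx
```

Add odd, subtract even
`total` takes the values: 0 → 1 → -1 → 2 → -2 → 3 → -3 → 4

Answer: 4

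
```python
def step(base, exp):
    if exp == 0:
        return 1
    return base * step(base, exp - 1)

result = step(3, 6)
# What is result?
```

step(3, 6) = 3 * 3 * 3 * 3 * 3 * 3 = 729

Answer: 729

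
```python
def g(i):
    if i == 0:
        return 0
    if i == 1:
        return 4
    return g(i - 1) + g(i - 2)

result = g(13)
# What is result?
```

Build up from base cases: g(0)=0, g(1)=4, g(2)=4, g(3)=8, g(4)=12, g(5)=20, g(6)=32, ..., g(13)=932

Answer: 932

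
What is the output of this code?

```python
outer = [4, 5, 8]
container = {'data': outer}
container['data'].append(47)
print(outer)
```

Key concept: dict holds reference to list.
Step by step:
`outer = [4, 5, 8]` → outer = [4, 5, 8]
`container = {'data': outer}` → container = {'data': [4, 5, 8]}
`container['data'].append(47)` → outer = [4, 5, 8, 47]; container = {'data': [4, 5, 8, 47]}
`print(outer)` → prints [4, 5, 8, 47]

Answer: [4, 5, 8, 47]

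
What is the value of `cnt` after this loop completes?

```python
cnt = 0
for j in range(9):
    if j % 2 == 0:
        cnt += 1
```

Count numbers divisible by 2 in range(9)
`cnt` takes the values: 0 → 1 → 2 → 3 → 4 → 5

Answer: 5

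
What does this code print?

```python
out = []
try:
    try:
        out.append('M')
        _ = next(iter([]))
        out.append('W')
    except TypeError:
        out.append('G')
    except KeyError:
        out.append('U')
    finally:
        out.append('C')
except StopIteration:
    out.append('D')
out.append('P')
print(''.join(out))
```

Execution trace: 'M' (try body) → 'C' (finally) → 'D' (outer except StopIteration) → 'P' (after the try/except). Output: MCDP

Answer: MCDP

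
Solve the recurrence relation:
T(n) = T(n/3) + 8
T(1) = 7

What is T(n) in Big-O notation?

Each step divides n by 3 and adds 8. After log_3(n) steps we reach T(1)=7. So T(n) = 8·log_3(n) + 7 = O(log n).

Answer: O(log n)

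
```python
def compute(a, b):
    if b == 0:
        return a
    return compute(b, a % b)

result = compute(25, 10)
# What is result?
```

compute(25, 10) -> compute(10, 5) -> compute(5, 0) -> 5

Answer: 5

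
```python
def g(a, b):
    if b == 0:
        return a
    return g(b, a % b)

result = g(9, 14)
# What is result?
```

g(9, 14) -> g(14, 9) -> g(9, 5) -> g(5, 4) -> g(4, 1) -> g(1, 0) -> 1

Answer: 1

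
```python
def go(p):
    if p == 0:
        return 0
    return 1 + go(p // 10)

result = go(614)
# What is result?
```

Count of digits of 614: 3

Answer: 3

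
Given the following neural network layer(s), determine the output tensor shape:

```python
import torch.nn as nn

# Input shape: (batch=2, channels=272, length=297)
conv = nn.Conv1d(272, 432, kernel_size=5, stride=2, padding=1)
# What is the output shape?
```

Input: (2, 272, 297) -> Output: (2, 432, 148)

Answer: (2, 432, 148)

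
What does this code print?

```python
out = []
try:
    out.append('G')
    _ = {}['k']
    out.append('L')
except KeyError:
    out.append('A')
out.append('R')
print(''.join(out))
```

Execution trace: 'G' (try body) → 'A' (except KeyError) → 'R' (after the try/except). Output: GAR

Answer: GAR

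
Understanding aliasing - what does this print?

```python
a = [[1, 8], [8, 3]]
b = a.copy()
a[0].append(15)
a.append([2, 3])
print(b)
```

Key concept: shallow copy with nested lists.
Step by step:
`a = [[1, 8], [8, 3]]` → a = [[1, 8], [8, 3]]
`b = a.copy()` → b = [[1, 8], [8, 3]]
`a[0].append(15)` → a = [[1, 8, 15], [8, 3]]; b = [[1, 8, 15], [8, 3]]
`a.append([2, 3])` → a = [[1, 8, 15], [8, 3], [2, 3]]
`print(b)` → prints [[1, 8, 15], [8, 3]]

Answer: [[1, 8, 15], [8, 3]]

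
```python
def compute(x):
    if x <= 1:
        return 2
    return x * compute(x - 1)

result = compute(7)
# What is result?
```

compute(7) = 7 * 6 * 5 * 4 * 3 * 2 * 2 = 10080

Answer: 10080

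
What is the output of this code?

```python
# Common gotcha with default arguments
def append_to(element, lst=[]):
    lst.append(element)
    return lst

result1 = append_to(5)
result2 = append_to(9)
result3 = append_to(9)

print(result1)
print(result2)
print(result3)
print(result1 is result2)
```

Key concept: mutable default argument gotcha.
Step by step:
`result1 = append_to(5)` → result1 = [5]
`result2 = append_to(9)` → result1 = [5, 9] (same object as result2); result2 = [5, 9] (same object as result1)
`result3 = append_to(9)` → result1 = [5, 9, 9] (same object as result2, result3); result2 = [5, 9, 9] (same object as result1, result3); result3 = [5, 9, 9] (same object as result1, result2)
`print(result1)` → prints [5, 9, 9]
`print(result2)` → prints [5, 9, 9]
`print(result3)` → prints [5, 9, 9]
`print(result1 is result2)` → prints True

Answer:
[5, 9, 9]
[5, 9, 9]
[5, 9, 9]
True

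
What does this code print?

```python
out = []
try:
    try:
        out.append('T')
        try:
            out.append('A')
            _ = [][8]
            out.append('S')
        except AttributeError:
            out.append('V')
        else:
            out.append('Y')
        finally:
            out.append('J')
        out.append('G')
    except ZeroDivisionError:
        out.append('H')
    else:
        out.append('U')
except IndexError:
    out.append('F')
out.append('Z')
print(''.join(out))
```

Execution trace: 'T' (try body) → 'A' (inner try body) → 'J' (inner finally) → 'F' (outer except IndexError) → 'Z' (after the try/except). Output: TAJFZ

Answer: TAJFZ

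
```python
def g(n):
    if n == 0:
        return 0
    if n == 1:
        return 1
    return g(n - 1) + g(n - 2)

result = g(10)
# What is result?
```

Build up from base cases: g(0)=0, g(1)=1, g(2)=1, g(3)=2, g(4)=3, g(5)=5, g(6)=8, ..., g(10)=55

Answer: 55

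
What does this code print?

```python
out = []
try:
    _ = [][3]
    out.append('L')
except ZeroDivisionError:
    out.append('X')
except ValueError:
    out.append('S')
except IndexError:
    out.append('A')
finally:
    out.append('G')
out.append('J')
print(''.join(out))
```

Execution trace: 'A' (except IndexError) → 'G' (finally) → 'J' (after the try/except). Output: AGJ

Answer: AGJ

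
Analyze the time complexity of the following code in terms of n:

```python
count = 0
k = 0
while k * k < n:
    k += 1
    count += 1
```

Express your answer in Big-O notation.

Each loop level contributes: √n. Multiplying the contributions gives O(√n).

Answer: O(√n)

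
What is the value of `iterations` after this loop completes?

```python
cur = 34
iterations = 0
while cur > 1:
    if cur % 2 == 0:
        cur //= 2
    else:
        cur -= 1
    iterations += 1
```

Steps to reduce 34 to 1
`iterations` takes the values: 0 → 1 → 2 → 3 → 4 → 5 → 6

Answer: 6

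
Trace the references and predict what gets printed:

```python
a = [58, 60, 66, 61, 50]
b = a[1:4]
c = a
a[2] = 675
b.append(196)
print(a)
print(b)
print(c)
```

Key concept: slice vs alias.
Step by step:
`a = [58, 60, 66, 61, 50]` → a = [58, 60, 66, 61, 50]
`b = a[1:4]` → b = [60, 66, 61]
`c = a` → c = [58, 60, 66, 61, 50] (same object as a)
`a[2] = 675` → a = [58, 60, 675, 61, 50] (same object as c); c = [58, 60, 675, 61, 50] (same object as a)
`b.append(196)` → b = [60, 66, 61, 196]
`print(a)` → prints [58, 60, 675, 61, 50]
`print(b)` → prints [60, 66, 61, 196]
`print(c)` → prints [58, 60, 675, 61, 50]

Answer:
[58, 60, 675, 61, 50]
[60, 66, 61, 196]
[58, 60, 675, 61, 50]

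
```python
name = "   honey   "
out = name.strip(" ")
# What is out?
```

Trace:
`name = "   honey   "` → name = '   honey   '
`out = name.strip(" ")` → out = 'honey'
So out = 'honey'

Answer: 'honey'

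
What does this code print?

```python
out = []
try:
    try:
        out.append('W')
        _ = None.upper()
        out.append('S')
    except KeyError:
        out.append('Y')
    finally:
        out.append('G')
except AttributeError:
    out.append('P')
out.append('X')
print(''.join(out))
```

Execution trace: 'W' (try body) → 'G' (finally) → 'P' (outer except AttributeError) → 'X' (after the try/except). Output: WGPX

Answer: WGPX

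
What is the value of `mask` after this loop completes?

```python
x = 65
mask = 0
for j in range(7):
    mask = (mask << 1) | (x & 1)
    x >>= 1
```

Reverse lowest 7 bits of 65
`mask` takes the values: 0 → 1 → 2 → 4 → 8 → 16 → 32 → 65

Answer: 65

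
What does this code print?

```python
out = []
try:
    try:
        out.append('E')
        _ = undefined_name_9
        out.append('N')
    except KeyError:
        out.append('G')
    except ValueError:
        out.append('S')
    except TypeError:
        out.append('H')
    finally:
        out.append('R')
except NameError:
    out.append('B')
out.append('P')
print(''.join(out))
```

Execution trace: 'E' (try body) → 'R' (finally) → 'B' (outer except NameError) → 'P' (after the try/except). Output: ERBP

Answer: ERBP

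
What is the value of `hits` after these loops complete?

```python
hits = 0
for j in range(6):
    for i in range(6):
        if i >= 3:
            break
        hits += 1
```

Inner breaks at 3, outer runs 6 times
`hits` takes the values: 0 → 1 → 2 → 3 → 4 → 5 → 6 → 7 → 8 → 9 → 10 → 11 → 12 → 13 → 14 → 15 → 16 → 17 → 18

Answer: 18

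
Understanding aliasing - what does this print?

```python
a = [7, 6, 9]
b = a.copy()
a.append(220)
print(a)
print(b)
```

Key concept: list.copy() creates independent copy.
Step by step:
`a = [7, 6, 9]` → a = [7, 6, 9]
`b = a.copy()` → b = [7, 6, 9]
`a.append(220)` → a = [7, 6, 9, 220]
`print(a)` → prints [7, 6, 9, 220]
`print(b)` → prints [7, 6, 9]

Answer:
[7, 6, 9, 220]
[7, 6, 9]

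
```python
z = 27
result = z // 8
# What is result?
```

Trace:
`z = 27` → z = 27
`result = z // 8` → result = 3
So result = 3

Answer: 3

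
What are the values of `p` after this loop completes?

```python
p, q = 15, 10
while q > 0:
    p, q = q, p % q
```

GCD of 15 and 10
`p` takes the values: 15 → 10 → 5

Answer: 5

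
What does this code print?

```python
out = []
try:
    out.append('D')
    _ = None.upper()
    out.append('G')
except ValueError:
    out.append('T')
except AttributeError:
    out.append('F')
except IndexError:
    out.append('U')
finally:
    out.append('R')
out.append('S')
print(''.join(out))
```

Execution trace: 'D' (try body) → 'F' (except AttributeError) → 'R' (finally) → 'S' (after the try/except). Output: DFRS

Answer: DFRS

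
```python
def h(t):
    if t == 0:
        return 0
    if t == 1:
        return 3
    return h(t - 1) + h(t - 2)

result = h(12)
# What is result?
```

Build up from base cases: h(0)=0, h(1)=3, h(2)=3, h(3)=6, h(4)=9, h(5)=15, h(6)=24, ..., h(12)=432

Answer: 432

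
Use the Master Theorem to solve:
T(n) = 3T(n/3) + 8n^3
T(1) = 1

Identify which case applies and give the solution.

a=3, b=3, f(n)=8n^3. log_3(3) = 1. Since c=3 > 1 and the regularity condition holds (3(n/3)^3 = (3/3^3)n^3 with 3/3^3 < 1), Case 3 applies: T(n) = Θ(f(n)) = O(n^3).

Answer: O(n^3) - Case 3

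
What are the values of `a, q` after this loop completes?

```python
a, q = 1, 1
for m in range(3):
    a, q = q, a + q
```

Fibonacci: after 3 iterations
`a, q` takes the values: (1, 1) → (1, 2) → (2, 3) → (3, 5)

Answer: 3, 5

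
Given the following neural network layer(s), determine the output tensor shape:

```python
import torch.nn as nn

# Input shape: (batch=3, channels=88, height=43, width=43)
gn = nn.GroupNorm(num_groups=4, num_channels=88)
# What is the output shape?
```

Input: (3, 88, 43, 43) -> Output: (3, 88, 43, 43)

Answer: (3, 88, 43, 43)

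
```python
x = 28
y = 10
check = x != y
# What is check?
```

Trace:
`x = 28` → x = 28
`y = 10` → y = 10
`check = x != y` → check = True
So check = True

Answer: True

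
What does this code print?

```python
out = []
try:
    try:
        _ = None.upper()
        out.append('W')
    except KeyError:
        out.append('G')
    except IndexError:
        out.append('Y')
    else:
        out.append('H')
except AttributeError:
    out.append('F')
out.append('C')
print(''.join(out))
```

Execution trace: 'F' (outer except AttributeError) → 'C' (after the try/except). Output: FC

Answer: FC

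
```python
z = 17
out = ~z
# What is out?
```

Trace:
`z = 17` → z = 17
`out = ~z` → out = -18
So out = -18

Answer: -18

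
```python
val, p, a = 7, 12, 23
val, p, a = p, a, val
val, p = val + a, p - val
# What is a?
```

Trace:
`val, p, a = 7, 12, 23` → val = 7; p = 12; a = 23
`val, p, a = p, a, val` → val = 12; p = 23; a = 7
`val, p = val + a, p - val` → val = 19; p = 11
So a = 7

Answer: 7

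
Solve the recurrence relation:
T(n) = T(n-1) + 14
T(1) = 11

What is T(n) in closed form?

Unrolling: T(n) = T(1) + 14·(n-1) = 11 + 14(n-1) = 14n - 3.

Answer: T(n) = 14n - 3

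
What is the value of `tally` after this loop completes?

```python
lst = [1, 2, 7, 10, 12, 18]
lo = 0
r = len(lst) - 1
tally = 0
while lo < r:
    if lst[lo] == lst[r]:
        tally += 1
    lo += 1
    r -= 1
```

Count matching pairs from ends
`tally` takes the values: 0

Answer: 0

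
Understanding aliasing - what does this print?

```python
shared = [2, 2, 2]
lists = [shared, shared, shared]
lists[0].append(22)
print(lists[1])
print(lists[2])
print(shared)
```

Key concept: list of same reference.
Step by step:
`shared = [2, 2, 2]` → shared = [2, 2, 2]
`lists = [shared, shared, shared]` → lists = [[2, 2, 2], [2, 2, 2], [2, 2, 2]]
`lists[0].append(22)` → shared = [2, 2, 2, 22]; lists = [[2, 2, 2, 22], [2, 2, 2, 22], [2, 2, 2, 22]]
`print(lists[1])` → prints [2, 2, 2, 22]
`print(lists[2])` → prints [2, 2, 2, 22]
`print(shared)` → prints [2, 2, 2, 22]

Answer:
[2, 2, 2, 22]
[2, 2, 2, 22]
[2, 2, 2, 22]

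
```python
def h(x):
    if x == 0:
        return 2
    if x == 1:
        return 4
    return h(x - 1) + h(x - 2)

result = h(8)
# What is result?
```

Build up from base cases: h(0)=2, h(1)=4, h(2)=6, h(3)=10, h(4)=16, h(5)=26, h(6)=42, ..., h(8)=110

Answer: 110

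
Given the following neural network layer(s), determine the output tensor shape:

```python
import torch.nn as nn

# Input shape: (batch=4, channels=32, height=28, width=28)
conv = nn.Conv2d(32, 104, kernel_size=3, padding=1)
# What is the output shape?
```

Input: (4, 32, 28, 28) -> Output: (4, 104, 28, 28)

Answer: (4, 104, 28, 28)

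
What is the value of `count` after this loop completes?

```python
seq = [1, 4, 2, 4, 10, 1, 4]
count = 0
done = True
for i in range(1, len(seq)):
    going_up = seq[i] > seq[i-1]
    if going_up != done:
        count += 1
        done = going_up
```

Count direction changes in [1, 4, 2, 4, 10, 1, 4]
`count` takes the values: 0 → 1 → 2 → 3 → 4

Answer: 4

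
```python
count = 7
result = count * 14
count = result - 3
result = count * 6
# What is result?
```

Trace:
`count = 7` → count = 7
`result = count * 14` → result = 98
`count = result - 3` → count = 95
`result = count * 6` → result = 570
So result = 570

Answer: 570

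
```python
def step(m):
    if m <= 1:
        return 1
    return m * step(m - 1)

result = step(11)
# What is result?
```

step(11) = 11 * 10 * 9 * 8 * 7 * 6 * 5 * 4 * 3 * 2 * 1 = 39916800

Answer: 39916800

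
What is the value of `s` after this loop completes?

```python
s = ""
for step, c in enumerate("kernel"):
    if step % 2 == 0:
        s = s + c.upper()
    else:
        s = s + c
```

Uppercase even positions in 'kernel'
`s` takes the values: "" → "K" → "Ke" → "KeR" → "KeRn" → "KeRnE" → "KeRnEl"

Answer: "KeRnEl"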